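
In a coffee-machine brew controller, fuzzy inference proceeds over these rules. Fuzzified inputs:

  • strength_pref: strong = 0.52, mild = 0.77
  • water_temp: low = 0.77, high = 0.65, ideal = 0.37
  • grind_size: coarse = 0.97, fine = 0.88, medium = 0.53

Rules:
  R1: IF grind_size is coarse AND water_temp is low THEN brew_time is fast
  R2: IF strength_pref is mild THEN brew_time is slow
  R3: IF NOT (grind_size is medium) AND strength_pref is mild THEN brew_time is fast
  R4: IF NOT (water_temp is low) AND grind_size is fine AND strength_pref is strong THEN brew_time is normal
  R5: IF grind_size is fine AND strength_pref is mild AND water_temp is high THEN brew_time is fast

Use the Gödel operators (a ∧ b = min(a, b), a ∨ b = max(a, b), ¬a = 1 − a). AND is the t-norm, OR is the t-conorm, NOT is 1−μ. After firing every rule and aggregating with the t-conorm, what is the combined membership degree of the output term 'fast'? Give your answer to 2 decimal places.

0.77

R1: coarse=0.97, low=0.77; AND[min(a, b)] → w = 0.77
R2: mild=0.77 → w = 0.77
R3: ¬medium=1−0.53=0.47, mild=0.77; AND[min(a, b)] → w = 0.47
R4: ¬low=1−0.77=0.23, fine=0.88, strong=0.52; AND[min(a, b)] → w = 0.23
R5: fine=0.88, mild=0.77, high=0.65; AND[min(a, b)] → w = 0.65
Rules with consequent 'fast': {R1, R3, R5} → strengths 0.77, 0.47, 0.65
Aggregate via t-conorm [max(a, b)]: 0.77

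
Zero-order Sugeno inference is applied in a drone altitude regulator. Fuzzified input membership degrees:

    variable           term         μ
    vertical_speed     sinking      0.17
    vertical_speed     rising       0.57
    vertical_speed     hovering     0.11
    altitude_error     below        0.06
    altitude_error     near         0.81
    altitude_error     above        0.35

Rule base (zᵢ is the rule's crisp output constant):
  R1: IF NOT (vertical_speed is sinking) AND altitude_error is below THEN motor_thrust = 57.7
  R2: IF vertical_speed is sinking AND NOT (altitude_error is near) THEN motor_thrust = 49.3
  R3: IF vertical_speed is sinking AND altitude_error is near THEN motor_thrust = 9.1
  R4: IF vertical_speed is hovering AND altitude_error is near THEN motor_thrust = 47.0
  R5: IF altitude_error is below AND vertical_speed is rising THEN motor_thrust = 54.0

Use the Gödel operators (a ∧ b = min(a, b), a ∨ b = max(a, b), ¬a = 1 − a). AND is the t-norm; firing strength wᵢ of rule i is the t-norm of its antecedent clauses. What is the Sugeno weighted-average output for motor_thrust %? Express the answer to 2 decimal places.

R1 (z=57.7): ¬sinking=1−0.17=0.83, below=0.06; AND[min(a, b)] → w = 0.06
R2 (z=49.3): sinking=0.17, ¬near=1−0.81=0.19; AND[min(a, b)] → w = 0.17
R3 (z=9.1): sinking=0.17, near=0.81; AND[min(a, b)] → w = 0.17
R4 (z=47.0): hovering=0.11, near=0.81; AND[min(a, b)] → w = 0.11
R5 (z=54.0): below=0.06, rising=0.57; AND[min(a, b)] → w = 0.06
Weighted average = (0.06·57.7 + 0.17·49.3 + 0.17·9.1 + 0.11·47.0 + 0.06·54.0) / (0.06 + 0.17 + 0.17 + 0.11 + 0.06)
  = 21.8000 / 0.5700 = 38.25

38.25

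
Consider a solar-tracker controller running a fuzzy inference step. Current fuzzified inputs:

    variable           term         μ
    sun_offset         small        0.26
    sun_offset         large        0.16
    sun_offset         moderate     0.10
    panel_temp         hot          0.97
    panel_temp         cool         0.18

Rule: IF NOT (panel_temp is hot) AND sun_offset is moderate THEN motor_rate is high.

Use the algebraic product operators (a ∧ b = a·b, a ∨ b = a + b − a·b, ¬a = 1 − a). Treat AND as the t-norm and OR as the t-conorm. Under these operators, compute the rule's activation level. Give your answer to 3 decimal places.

firing strength: ¬hot=1−0.97=0.03, moderate=0.10; AND[a·b] → w = 0.0030

0.003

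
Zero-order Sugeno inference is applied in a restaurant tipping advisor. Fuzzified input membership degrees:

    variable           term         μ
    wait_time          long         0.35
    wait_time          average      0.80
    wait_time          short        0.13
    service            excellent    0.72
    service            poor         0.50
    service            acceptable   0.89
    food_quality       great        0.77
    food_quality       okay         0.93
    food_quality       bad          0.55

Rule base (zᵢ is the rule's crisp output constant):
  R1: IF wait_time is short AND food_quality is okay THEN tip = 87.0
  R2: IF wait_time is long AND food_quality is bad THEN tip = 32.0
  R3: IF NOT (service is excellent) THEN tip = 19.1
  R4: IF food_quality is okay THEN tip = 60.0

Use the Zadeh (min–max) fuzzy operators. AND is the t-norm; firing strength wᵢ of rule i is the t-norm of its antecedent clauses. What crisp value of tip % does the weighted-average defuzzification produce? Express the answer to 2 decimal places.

R1 (z=87.0): short=0.13, okay=0.93; AND[min(a, b)] → w = 0.13
R2 (z=32.0): long=0.35, bad=0.55; AND[min(a, b)] → w = 0.35
R3 (z=19.1): ¬excellent=1−0.72=0.28 → w = 0.28
R4 (z=60.0): okay=0.93 → w = 0.93
Weighted average = (0.13·87.0 + 0.35·32.0 + 0.28·19.1 + 0.93·60.0) / (0.13 + 0.35 + 0.28 + 0.93)
  = 83.6580 / 1.6900 = 49.50

49.50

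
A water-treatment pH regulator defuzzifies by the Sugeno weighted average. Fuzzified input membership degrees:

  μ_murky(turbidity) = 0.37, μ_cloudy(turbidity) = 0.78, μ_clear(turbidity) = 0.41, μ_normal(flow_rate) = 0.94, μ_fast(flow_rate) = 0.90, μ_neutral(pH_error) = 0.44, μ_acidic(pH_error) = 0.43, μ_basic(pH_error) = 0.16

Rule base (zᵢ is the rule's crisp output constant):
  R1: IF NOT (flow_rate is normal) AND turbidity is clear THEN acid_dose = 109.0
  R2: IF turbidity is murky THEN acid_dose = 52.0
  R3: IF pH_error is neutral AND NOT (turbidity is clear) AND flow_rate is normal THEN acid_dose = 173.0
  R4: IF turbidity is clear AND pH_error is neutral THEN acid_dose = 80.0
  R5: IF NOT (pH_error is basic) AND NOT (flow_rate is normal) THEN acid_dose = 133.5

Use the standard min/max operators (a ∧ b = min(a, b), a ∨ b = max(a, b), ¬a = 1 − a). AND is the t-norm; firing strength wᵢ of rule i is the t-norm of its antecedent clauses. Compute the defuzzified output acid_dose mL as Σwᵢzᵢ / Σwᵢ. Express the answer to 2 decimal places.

106.50

R1 (z=109.0): ¬normal=1−0.94=0.06, clear=0.41; AND[min(a, b)] → w = 0.06
R2 (z=52.0): murky=0.37 → w = 0.37
R3 (z=173.0): neutral=0.44, ¬clear=1−0.41=0.59, normal=0.94; AND[min(a, b)] → w = 0.44
R4 (z=80.0): clear=0.41, neutral=0.44; AND[min(a, b)] → w = 0.41
R5 (z=133.5): ¬basic=1−0.16=0.84, ¬normal=1−0.94=0.06; AND[min(a, b)] → w = 0.06
Weighted average = (0.06·109.0 + 0.37·52.0 + 0.44·173.0 + 0.41·80.0 + 0.06·133.5) / (0.06 + 0.37 + 0.44 + 0.41 + 0.06)
  = 142.7100 / 1.3400 = 106.50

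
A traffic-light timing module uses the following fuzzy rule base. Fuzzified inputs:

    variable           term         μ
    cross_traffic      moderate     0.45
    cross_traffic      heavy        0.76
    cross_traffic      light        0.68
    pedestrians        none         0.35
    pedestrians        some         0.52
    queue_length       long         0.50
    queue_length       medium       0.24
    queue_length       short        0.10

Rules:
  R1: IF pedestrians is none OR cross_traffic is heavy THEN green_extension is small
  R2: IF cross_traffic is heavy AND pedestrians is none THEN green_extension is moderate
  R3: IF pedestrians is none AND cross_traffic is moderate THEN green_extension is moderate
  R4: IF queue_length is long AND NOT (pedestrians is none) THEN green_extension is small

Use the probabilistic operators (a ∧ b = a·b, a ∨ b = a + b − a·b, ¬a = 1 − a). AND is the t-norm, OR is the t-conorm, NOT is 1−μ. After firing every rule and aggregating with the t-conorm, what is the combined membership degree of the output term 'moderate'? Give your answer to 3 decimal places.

0.382

R1: none=0.35, heavy=0.76; OR[a + b − a·b] → w = 0.8440
R2: heavy=0.76, none=0.35; AND[a·b] → w = 0.2660
R3: none=0.35, moderate=0.45; AND[a·b] → w = 0.1575
R4: long=0.50, ¬none=1−0.35=0.65; AND[a·b] → w = 0.3250
Rules with consequent 'moderate': {R2, R3} → strengths 0.2660, 0.1575
Aggregate via t-conorm [a + b − a·b]: 0.3816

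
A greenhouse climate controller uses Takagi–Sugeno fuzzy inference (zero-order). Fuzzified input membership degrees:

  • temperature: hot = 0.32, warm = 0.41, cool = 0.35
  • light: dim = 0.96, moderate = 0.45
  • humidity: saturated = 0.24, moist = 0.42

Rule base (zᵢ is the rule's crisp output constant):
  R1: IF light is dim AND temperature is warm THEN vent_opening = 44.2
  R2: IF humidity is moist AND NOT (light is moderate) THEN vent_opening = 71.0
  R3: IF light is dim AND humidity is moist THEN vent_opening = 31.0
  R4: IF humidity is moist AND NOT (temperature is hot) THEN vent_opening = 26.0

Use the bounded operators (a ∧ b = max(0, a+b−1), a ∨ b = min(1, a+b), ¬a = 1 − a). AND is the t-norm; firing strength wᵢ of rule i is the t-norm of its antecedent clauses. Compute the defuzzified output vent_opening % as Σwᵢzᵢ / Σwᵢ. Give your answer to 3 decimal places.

36.158

R1 (z=44.2): dim=0.96, warm=0.41; AND[max(0, a+b−1)] → w = 0.37
R2 (z=71.0): moist=0.42, ¬moderate=1−0.45=0.55; AND[max(0, a+b−1)] → w = 0.00
R3 (z=31.0): dim=0.96, moist=0.42; AND[max(0, a+b−1)] → w = 0.38
R4 (z=26.0): moist=0.42, ¬hot=1−0.32=0.68; AND[max(0, a+b−1)] → w = 0.10
Weighted average = (0.37·44.2 + 0.00·71.0 + 0.38·31.0 + 0.10·26.0) / (0.37 + 0.00 + 0.38 + 0.10)
  = 30.7340 / 0.8500 = 36.158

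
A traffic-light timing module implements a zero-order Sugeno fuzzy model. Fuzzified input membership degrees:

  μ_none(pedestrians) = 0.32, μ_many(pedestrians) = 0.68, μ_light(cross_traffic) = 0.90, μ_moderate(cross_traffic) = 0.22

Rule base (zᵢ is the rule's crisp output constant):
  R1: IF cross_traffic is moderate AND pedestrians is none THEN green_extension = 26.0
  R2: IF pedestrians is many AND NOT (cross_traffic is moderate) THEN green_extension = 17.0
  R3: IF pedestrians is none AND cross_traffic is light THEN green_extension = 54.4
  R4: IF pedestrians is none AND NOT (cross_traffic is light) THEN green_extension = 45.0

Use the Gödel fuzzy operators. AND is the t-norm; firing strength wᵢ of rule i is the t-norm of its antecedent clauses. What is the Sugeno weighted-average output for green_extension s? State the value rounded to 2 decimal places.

R1 (z=26.0): moderate=0.22, none=0.32; AND[min(a, b)] → w = 0.22
R2 (z=17.0): many=0.68, ¬moderate=1−0.22=0.78; AND[min(a, b)] → w = 0.68
R3 (z=54.4): none=0.32, light=0.90; AND[min(a, b)] → w = 0.32
R4 (z=45.0): none=0.32, ¬light=1−0.90=0.10; AND[min(a, b)] → w = 0.10
Weighted average = (0.22·26.0 + 0.68·17.0 + 0.32·54.4 + 0.10·45.0) / (0.22 + 0.68 + 0.32 + 0.10)
  = 39.1880 / 1.3200 = 29.69

29.69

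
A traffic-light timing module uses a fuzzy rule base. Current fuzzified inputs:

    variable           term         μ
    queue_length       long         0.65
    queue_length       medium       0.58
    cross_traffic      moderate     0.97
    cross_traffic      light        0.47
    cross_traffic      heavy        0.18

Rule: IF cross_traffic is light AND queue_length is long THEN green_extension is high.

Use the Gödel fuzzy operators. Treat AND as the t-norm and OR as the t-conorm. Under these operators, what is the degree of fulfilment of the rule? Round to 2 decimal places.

0.47

firing strength: light=0.47, long=0.65; AND[min(a, b)] → w = 0.47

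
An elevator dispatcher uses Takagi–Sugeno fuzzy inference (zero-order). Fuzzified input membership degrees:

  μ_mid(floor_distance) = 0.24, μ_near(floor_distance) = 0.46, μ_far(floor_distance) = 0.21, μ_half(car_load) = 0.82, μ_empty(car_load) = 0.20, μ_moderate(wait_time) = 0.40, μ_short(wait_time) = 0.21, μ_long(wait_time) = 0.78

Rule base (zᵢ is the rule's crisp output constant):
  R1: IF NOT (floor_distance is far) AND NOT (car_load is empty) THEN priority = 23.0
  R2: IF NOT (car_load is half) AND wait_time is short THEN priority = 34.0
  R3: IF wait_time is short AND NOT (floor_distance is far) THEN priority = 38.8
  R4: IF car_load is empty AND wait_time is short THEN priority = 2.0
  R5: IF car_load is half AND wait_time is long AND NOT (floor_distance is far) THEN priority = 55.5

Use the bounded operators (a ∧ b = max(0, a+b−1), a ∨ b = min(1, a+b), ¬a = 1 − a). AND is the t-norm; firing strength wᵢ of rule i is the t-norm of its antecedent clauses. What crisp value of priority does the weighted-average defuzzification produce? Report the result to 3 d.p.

R1 (z=23.0): ¬far=1−0.21=0.79, ¬empty=1−0.20=0.80; AND[max(0, a+b−1)] → w = 0.59
R2 (z=34.0): ¬half=1−0.82=0.18, short=0.21; AND[max(0, a+b−1)] → w = 0.00
R3 (z=38.8): short=0.21, ¬far=1−0.21=0.79; AND[max(0, a+b−1)] → w = 0.00
R4 (z=2.0): empty=0.20, short=0.21; AND[max(0, a+b−1)] → w = 0.00
R5 (z=55.5): half=0.82, long=0.78, ¬far=1−0.21=0.79; AND[max(0, a+b−1)] → w = 0.39
Weighted average = (0.59·23.0 + 0.00·34.0 + 0.00·38.8 + 0.00·2.0 + 0.39·55.5) / (0.59 + 0.00 + 0.00 + 0.00 + 0.39)
  = 35.2150 / 0.9800 = 35.934

35.934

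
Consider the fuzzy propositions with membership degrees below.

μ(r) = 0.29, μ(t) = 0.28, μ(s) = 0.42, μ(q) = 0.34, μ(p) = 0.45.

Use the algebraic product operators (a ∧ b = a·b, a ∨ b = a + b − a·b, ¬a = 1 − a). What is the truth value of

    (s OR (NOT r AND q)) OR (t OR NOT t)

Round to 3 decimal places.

NOT r = 1 − 0.2900 = 0.7100
NOT r AND q = a·b on (0.7100, 0.3400) = 0.2414
s OR (NOT r AND q) = a + b − a·b on (0.4200, 0.2414) = 0.5600
NOT t = 1 − 0.2800 = 0.7200
t OR NOT t = a + b − a·b on (0.2800, 0.7200) = 0.7984
(s OR (NOT r AND q)) OR (t OR NOT t) = a + b − a·b on (0.5600, 0.7984) = 0.9113

0.911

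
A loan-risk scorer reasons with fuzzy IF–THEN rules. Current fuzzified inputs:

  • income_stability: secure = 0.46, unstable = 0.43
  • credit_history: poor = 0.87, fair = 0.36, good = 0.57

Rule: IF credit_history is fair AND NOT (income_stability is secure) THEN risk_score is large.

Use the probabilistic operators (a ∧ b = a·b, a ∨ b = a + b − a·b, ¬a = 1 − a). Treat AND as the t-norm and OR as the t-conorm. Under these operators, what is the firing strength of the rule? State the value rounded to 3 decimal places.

0.194

firing strength: fair=0.36, ¬secure=1−0.46=0.54; AND[a·b] → w = 0.1944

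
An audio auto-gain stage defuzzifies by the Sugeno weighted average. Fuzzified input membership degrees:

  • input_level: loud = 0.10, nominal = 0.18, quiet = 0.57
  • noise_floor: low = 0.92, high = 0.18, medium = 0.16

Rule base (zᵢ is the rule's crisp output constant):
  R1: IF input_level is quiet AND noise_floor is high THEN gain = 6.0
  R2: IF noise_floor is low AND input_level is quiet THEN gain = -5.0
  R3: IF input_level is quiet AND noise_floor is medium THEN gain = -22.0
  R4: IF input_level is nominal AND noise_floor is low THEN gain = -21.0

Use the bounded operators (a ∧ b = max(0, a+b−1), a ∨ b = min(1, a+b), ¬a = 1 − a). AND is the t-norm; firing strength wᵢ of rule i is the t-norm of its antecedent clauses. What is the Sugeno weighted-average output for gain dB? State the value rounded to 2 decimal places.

-7.71

R1 (z=6.0): quiet=0.57, high=0.18; AND[max(0, a+b−1)] → w = 0.00
R2 (z=-5.0): low=0.92, quiet=0.57; AND[max(0, a+b−1)] → w = 0.49
R3 (z=-22.0): quiet=0.57, medium=0.16; AND[max(0, a+b−1)] → w = 0.00
R4 (z=-21.0): nominal=0.18, low=0.92; AND[max(0, a+b−1)] → w = 0.10
Weighted average = (0.00·6.0 + 0.49·-5.0 + 0.00·-22.0 + 0.10·-21.0) / (0.00 + 0.49 + 0.00 + 0.10)
  = -4.5500 / 0.5900 = -7.71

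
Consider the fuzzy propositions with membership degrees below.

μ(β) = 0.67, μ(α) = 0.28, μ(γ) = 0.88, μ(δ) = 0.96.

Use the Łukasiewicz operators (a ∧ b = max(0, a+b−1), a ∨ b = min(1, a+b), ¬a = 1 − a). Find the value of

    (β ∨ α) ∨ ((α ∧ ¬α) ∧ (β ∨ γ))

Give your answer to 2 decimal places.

0.95

β ∨ α = min(1, a+b) on (0.67, 0.28) = 0.95
¬α = 1 − 0.28 = 0.72
α ∧ ¬α = max(0, a+b−1) on (0.28, 0.72) = 0.00
β ∨ γ = min(1, a+b) on (0.67, 0.88) = 1.00
(α ∧ ¬α) ∧ (β ∨ γ) = max(0, a+b−1) on (0.00, 1.00) = 0.00
(β ∨ α) ∨ ((α ∧ ¬α) ∧ (β ∨ γ)) = min(1, a+b) on (0.95, 0.00) = 0.95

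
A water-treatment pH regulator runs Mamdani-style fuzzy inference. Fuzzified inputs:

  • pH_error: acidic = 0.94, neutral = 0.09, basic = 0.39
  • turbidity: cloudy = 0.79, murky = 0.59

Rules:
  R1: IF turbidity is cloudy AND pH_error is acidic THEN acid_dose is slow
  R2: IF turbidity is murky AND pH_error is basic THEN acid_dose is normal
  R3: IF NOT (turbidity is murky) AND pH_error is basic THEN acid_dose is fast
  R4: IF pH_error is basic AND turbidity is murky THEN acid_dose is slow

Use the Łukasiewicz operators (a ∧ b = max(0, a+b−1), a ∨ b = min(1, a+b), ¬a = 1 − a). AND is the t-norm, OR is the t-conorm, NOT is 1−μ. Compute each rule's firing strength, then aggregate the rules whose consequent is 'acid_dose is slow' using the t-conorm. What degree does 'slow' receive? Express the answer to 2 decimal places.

0.73

R1: cloudy=0.79, acidic=0.94; AND[max(0, a+b−1)] → w = 0.73
R2: murky=0.59, basic=0.39; AND[max(0, a+b−1)] → w = 0.00
R3: ¬murky=1−0.59=0.41, basic=0.39; AND[max(0, a+b−1)] → w = 0.00
R4: basic=0.39, murky=0.59; AND[max(0, a+b−1)] → w = 0.00
Rules with consequent 'slow': {R1, R4} → strengths 0.73, 0.00
Aggregate via t-conorm [min(1, a+b)]: 0.73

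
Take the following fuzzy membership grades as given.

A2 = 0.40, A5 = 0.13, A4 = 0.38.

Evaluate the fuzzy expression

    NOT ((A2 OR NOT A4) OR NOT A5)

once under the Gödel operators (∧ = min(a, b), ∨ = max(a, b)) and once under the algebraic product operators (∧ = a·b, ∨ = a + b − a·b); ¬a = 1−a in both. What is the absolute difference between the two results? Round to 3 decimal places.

Under Gödel:
  NOT A4 = 1 − 0.38 = 0.62
  A2 OR NOT A4 = max(a, b) on (0.40, 0.62) = 0.62
  NOT A5 = 1 − 0.13 = 0.87
  (A2 OR NOT A4) OR NOT A5 = max(a, b) on (0.62, 0.87) = 0.87
  NOT ((A2 OR NOT A4) OR NOT A5) = 1 − 0.87 = 0.13
  → value = 0.1300
Under algebraic product:
  NOT A4 = 1 − 0.3800 = 0.6200
  A2 OR NOT A4 = a + b − a·b on (0.4000, 0.6200) = 0.7720
  NOT A5 = 1 − 0.1300 = 0.8700
  (A2 OR NOT A4) OR NOT A5 = a + b − a·b on (0.7720, 0.8700) = 0.9704
  NOT ((A2 OR NOT A4) OR NOT A5) = 1 − 0.9704 = 0.0296
  → value = 0.0296
|0.1300 − 0.0296| = 0.100

0.100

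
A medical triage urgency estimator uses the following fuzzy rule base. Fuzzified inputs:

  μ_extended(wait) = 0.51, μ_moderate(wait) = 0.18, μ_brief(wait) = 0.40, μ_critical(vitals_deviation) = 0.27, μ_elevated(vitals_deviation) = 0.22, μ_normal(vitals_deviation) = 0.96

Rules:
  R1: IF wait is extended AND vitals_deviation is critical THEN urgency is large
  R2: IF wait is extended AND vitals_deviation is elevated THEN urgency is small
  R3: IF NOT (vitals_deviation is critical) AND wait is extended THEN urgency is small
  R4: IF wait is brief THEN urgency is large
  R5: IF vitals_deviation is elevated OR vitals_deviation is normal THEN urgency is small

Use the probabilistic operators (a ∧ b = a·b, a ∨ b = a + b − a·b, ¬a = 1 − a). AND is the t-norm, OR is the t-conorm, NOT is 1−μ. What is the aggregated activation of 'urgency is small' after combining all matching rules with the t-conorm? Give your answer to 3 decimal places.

0.983

R1: extended=0.51, critical=0.27; AND[a·b] → w = 0.1377
R2: extended=0.51, elevated=0.22; AND[a·b] → w = 0.1122
R3: ¬critical=1−0.27=0.73, extended=0.51; AND[a·b] → w = 0.3723
R4: brief=0.40 → w = 0.4000
R5: elevated=0.22, normal=0.96; OR[a + b − a·b] → w = 0.9688
Rules with consequent 'small': {R2, R3, R5} → strengths 0.1122, 0.3723, 0.9688
Aggregate via t-conorm [a + b − a·b]: 0.9826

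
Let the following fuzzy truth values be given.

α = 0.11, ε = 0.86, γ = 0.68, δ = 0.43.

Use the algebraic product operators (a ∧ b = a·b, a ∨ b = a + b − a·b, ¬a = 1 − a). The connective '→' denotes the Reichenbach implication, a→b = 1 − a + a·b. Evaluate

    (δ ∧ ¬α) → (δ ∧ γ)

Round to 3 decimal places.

¬α = 1 − 0.1100 = 0.8900
δ ∧ ¬α = a·b on (0.4300, 0.8900) = 0.3827
δ ∧ γ = a·b on (0.4300, 0.6800) = 0.2924
(δ ∧ ¬α) → (δ ∧ γ)  [Reichenbach: 1 − a + a·b] with a=0.3827, b=0.2924 → 0.7292

0.729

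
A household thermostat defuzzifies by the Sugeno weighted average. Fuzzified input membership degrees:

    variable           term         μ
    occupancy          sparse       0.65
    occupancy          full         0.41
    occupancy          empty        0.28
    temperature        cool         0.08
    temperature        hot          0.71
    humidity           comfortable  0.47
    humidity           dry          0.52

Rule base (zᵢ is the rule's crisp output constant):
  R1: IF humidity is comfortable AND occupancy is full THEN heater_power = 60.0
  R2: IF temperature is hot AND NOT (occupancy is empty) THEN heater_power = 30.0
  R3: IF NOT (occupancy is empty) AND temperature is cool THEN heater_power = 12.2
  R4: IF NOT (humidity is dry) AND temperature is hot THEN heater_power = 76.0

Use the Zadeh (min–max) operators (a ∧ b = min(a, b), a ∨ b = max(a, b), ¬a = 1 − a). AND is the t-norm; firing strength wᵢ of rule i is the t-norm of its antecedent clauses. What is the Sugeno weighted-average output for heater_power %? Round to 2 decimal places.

R1 (z=60.0): comfortable=0.47, full=0.41; AND[min(a, b)] → w = 0.41
R2 (z=30.0): hot=0.71, ¬empty=1−0.28=0.72; AND[min(a, b)] → w = 0.71
R3 (z=12.2): ¬empty=1−0.28=0.72, cool=0.08; AND[min(a, b)] → w = 0.08
R4 (z=76.0): ¬dry=1−0.52=0.48, hot=0.71; AND[min(a, b)] → w = 0.48
Weighted average = (0.41·60.0 + 0.71·30.0 + 0.08·12.2 + 0.48·76.0) / (0.41 + 0.71 + 0.08 + 0.48)
  = 83.3560 / 1.6800 = 49.62

49.62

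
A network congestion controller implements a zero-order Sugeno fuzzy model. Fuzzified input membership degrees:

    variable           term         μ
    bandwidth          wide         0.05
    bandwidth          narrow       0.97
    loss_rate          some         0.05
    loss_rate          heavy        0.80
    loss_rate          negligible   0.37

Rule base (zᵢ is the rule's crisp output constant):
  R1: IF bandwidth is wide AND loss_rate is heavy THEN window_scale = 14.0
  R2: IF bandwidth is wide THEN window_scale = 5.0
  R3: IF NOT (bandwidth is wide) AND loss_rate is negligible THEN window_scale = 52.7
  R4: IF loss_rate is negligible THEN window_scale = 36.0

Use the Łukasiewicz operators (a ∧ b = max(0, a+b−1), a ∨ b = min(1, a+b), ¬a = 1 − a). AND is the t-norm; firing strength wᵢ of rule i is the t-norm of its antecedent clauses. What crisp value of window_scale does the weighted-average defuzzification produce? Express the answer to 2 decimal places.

41.13

R1 (z=14.0): wide=0.05, heavy=0.80; AND[max(0, a+b−1)] → w = 0.00
R2 (z=5.0): wide=0.05 → w = 0.05
R3 (z=52.7): ¬wide=1−0.05=0.95, negligible=0.37; AND[max(0, a+b−1)] → w = 0.32
R4 (z=36.0): negligible=0.37 → w = 0.37
Weighted average = (0.00·14.0 + 0.05·5.0 + 0.32·52.7 + 0.37·36.0) / (0.00 + 0.05 + 0.32 + 0.37)
  = 30.4340 / 0.7400 = 41.13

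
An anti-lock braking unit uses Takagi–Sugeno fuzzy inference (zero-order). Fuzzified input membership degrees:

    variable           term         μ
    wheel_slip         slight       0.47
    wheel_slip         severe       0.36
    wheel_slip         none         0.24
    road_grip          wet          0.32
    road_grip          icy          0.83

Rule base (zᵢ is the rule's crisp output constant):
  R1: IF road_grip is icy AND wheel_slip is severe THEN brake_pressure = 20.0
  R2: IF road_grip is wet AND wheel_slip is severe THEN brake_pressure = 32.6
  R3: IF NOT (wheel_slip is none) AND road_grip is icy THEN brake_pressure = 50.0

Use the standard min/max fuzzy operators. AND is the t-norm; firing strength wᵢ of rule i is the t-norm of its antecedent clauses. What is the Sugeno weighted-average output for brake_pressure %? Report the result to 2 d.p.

R1 (z=20.0): icy=0.83, severe=0.36; AND[min(a, b)] → w = 0.36
R2 (z=32.6): wet=0.32, severe=0.36; AND[min(a, b)] → w = 0.32
R3 (z=50.0): ¬none=1−0.24=0.76, icy=0.83; AND[min(a, b)] → w = 0.76
Weighted average = (0.36·20.0 + 0.32·32.6 + 0.76·50.0) / (0.36 + 0.32 + 0.76)
  = 55.6320 / 1.4400 = 38.63

38.63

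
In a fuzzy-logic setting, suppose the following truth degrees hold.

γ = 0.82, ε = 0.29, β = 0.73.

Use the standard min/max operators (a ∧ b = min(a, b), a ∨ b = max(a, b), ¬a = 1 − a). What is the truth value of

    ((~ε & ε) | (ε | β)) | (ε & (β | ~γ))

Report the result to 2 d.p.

0.73

~ε = 1 − 0.29 = 0.71
~ε & ε = min(a, b) on (0.71, 0.29) = 0.29
ε | β = max(a, b) on (0.29, 0.73) = 0.73
(~ε & ε) | (ε | β) = max(a, b) on (0.29, 0.73) = 0.73
~γ = 1 − 0.82 = 0.18
β | ~γ = max(a, b) on (0.73, 0.18) = 0.73
ε & (β | ~γ) = min(a, b) on (0.29, 0.73) = 0.29
((~ε & ε) | (ε | β)) | (ε & (β | ~γ)) = max(a, b) on (0.73, 0.29) = 0.73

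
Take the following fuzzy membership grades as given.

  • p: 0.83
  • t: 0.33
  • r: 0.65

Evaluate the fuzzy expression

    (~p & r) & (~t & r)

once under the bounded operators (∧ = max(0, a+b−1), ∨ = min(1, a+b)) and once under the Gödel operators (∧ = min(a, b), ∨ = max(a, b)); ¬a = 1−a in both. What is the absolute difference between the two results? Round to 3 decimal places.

Under bounded:
  ~p = 1 − 0.83 = 0.17
  ~p & r = max(0, a+b−1) on (0.17, 0.65) = 0.00
  ~t = 1 − 0.33 = 0.67
  ~t & r = max(0, a+b−1) on (0.67, 0.65) = 0.32
  (~p & r) & (~t & r) = max(0, a+b−1) on (0.00, 0.32) = 0.00
  → value = 0.0000
Under Gödel:
  ~p = 1 − 0.83 = 0.17
  ~p & r = min(a, b) on (0.17, 0.65) = 0.17
  ~t = 1 − 0.33 = 0.67
  ~t & r = min(a, b) on (0.67, 0.65) = 0.65
  (~p & r) & (~t & r) = min(a, b) on (0.17, 0.65) = 0.17
  → value = 0.1700
|0.0000 − 0.1700| = 0.170

0.170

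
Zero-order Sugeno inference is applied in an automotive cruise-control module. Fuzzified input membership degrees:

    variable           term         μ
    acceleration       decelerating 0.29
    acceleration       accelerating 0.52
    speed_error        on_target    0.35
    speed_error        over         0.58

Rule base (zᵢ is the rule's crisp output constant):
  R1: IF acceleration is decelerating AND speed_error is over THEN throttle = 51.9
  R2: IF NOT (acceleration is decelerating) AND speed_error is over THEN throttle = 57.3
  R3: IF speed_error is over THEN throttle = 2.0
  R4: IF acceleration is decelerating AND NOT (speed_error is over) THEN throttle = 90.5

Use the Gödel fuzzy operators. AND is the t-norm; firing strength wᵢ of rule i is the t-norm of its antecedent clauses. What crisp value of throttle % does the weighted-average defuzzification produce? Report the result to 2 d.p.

43.50

R1 (z=51.9): decelerating=0.29, over=0.58; AND[min(a, b)] → w = 0.29
R2 (z=57.3): ¬decelerating=1−0.29=0.71, over=0.58; AND[min(a, b)] → w = 0.58
R3 (z=2.0): over=0.58 → w = 0.58
R4 (z=90.5): decelerating=0.29, ¬over=1−0.58=0.42; AND[min(a, b)] → w = 0.29
Weighted average = (0.29·51.9 + 0.58·57.3 + 0.58·2.0 + 0.29·90.5) / (0.29 + 0.58 + 0.58 + 0.29)
  = 75.6900 / 1.7400 = 43.50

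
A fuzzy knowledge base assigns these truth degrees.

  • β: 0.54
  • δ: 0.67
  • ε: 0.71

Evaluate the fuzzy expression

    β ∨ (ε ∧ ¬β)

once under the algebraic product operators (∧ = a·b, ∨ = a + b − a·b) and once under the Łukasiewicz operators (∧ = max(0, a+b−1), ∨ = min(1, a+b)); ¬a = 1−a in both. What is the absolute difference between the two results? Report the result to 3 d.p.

Under algebraic product:
  ¬β = 1 − 0.5400 = 0.4600
  ε ∧ ¬β = a·b on (0.7100, 0.4600) = 0.3266
  β ∨ (ε ∧ ¬β) = a + b − a·b on (0.5400, 0.3266) = 0.6902
  → value = 0.6902
Under Łukasiewicz:
  ¬β = 1 − 0.54 = 0.46
  ε ∧ ¬β = max(0, a+b−1) on (0.71, 0.46) = 0.17
  β ∨ (ε ∧ ¬β) = min(1, a+b) on (0.54, 0.17) = 0.71
  → value = 0.7100
|0.6902 − 0.7100| = 0.020

0.020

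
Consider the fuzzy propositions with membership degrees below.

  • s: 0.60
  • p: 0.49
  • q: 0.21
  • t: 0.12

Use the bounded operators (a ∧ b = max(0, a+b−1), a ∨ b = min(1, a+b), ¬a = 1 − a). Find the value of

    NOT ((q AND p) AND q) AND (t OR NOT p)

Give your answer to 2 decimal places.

q AND p = max(0, a+b−1) on (0.21, 0.49) = 0.00
(q AND p) AND q = max(0, a+b−1) on (0.00, 0.21) = 0.00
NOT ((q AND p) AND q) = 1 − 0.00 = 1.00
NOT p = 1 − 0.49 = 0.51
t OR NOT p = min(1, a+b) on (0.12, 0.51) = 0.63
NOT ((q AND p) AND q) AND (t OR NOT p) = max(0, a+b−1) on (1.00, 0.63) = 0.63

0.63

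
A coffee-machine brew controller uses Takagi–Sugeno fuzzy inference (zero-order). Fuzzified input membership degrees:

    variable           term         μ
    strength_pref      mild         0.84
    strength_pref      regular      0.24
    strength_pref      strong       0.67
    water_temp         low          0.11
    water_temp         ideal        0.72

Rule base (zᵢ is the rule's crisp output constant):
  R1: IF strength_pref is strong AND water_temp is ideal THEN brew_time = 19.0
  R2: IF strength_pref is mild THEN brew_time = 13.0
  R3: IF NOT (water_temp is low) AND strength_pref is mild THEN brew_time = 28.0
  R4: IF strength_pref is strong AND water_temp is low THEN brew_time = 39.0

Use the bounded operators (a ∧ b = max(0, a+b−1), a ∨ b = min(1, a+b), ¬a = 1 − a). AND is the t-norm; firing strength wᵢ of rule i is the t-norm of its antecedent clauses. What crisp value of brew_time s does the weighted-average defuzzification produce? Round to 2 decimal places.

R1 (z=19.0): strong=0.67, ideal=0.72; AND[max(0, a+b−1)] → w = 0.39
R2 (z=13.0): mild=0.84 → w = 0.84
R3 (z=28.0): ¬low=1−0.11=0.89, mild=0.84; AND[max(0, a+b−1)] → w = 0.73
R4 (z=39.0): strong=0.67, low=0.11; AND[max(0, a+b−1)] → w = 0.00
Weighted average = (0.39·19.0 + 0.84·13.0 + 0.73·28.0 + 0.00·39.0) / (0.39 + 0.84 + 0.73 + 0.00)
  = 38.7700 / 1.9600 = 19.78

19.78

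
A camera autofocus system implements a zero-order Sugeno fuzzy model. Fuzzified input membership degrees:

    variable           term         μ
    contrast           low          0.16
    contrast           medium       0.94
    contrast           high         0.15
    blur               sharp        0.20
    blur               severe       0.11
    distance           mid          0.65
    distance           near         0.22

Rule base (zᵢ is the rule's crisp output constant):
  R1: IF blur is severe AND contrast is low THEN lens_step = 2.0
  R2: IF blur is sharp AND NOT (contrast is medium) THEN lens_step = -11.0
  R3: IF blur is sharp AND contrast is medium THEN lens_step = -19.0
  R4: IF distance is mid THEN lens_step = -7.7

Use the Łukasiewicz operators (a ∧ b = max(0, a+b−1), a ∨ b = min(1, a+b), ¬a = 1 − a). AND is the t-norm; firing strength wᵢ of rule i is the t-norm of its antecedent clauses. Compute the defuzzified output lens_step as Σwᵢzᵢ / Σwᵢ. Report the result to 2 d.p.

R1 (z=2.0): severe=0.11, low=0.16; AND[max(0, a+b−1)] → w = 0.00
R2 (z=-11.0): sharp=0.20, ¬medium=1−0.94=0.06; AND[max(0, a+b−1)] → w = 0.00
R3 (z=-19.0): sharp=0.20, medium=0.94; AND[max(0, a+b−1)] → w = 0.14
R4 (z=-7.7): mid=0.65 → w = 0.65
Weighted average = (0.00·2.0 + 0.00·-11.0 + 0.14·-19.0 + 0.65·-7.7) / (0.00 + 0.00 + 0.14 + 0.65)
  = -7.6650 / 0.7900 = -9.70

-9.70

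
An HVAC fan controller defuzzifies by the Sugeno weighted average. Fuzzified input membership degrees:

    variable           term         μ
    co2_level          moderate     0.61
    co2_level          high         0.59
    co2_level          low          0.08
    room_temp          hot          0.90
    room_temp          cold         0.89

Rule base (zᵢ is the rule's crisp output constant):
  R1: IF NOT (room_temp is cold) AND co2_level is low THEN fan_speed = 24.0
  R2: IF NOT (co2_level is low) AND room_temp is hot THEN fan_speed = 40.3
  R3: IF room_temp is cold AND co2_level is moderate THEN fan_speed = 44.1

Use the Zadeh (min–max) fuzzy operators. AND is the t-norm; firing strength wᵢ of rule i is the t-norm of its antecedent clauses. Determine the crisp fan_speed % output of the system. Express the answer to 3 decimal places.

R1 (z=24.0): ¬cold=1−0.89=0.11, low=0.08; AND[min(a, b)] → w = 0.08
R2 (z=40.3): ¬low=1−0.08=0.92, hot=0.90; AND[min(a, b)] → w = 0.90
R3 (z=44.1): cold=0.89, moderate=0.61; AND[min(a, b)] → w = 0.61
Weighted average = (0.08·24.0 + 0.90·40.3 + 0.61·44.1) / (0.08 + 0.90 + 0.61)
  = 65.0910 / 1.5900 = 40.938

40.938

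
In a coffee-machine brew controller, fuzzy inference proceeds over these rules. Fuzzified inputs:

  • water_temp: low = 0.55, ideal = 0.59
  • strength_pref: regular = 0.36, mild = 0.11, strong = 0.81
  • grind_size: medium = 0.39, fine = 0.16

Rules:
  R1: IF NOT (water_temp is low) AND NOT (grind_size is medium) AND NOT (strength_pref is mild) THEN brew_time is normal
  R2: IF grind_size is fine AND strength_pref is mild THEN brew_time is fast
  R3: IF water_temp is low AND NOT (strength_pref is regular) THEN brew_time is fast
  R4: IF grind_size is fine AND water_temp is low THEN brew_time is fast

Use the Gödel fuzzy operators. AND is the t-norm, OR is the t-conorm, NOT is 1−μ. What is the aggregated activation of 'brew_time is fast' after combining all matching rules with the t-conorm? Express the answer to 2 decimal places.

0.55

R1: ¬low=1−0.55=0.45, ¬medium=1−0.39=0.61, ¬mild=1−0.11=0.89; AND[min(a, b)] → w = 0.45
R2: fine=0.16, mild=0.11; AND[min(a, b)] → w = 0.11
R3: low=0.55, ¬regular=1−0.36=0.64; AND[min(a, b)] → w = 0.55
R4: fine=0.16, low=0.55; AND[min(a, b)] → w = 0.16
Rules with consequent 'fast': {R2, R3, R4} → strengths 0.11, 0.55, 0.16
Aggregate via t-conorm [max(a, b)]: 0.55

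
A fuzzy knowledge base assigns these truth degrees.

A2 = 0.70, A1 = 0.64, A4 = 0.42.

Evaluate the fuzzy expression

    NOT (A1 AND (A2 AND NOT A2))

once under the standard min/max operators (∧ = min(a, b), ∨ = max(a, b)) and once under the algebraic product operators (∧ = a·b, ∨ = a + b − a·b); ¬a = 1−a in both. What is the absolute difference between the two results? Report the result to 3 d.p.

0.166

Under standard min/max:
  NOT A2 = 1 − 0.70 = 0.30
  A2 AND NOT A2 = min(a, b) on (0.70, 0.30) = 0.30
  A1 AND (A2 AND NOT A2) = min(a, b) on (0.64, 0.30) = 0.30
  NOT (A1 AND (A2 AND NOT A2)) = 1 − 0.30 = 0.70
  → value = 0.7000
Under algebraic product:
  NOT A2 = 1 − 0.7000 = 0.3000
  A2 AND NOT A2 = a·b on (0.7000, 0.3000) = 0.2100
  A1 AND (A2 AND NOT A2) = a·b on (0.6400, 0.2100) = 0.1344
  NOT (A1 AND (A2 AND NOT A2)) = 1 − 0.1344 = 0.8656
  → value = 0.8656
|0.7000 − 0.8656| = 0.166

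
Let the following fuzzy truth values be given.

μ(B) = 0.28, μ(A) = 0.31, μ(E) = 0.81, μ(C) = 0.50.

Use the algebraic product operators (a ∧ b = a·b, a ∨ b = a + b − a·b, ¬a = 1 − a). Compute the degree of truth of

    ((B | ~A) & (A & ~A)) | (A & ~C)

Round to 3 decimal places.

0.295

~A = 1 − 0.3100 = 0.6900
B | ~A = a + b − a·b on (0.2800, 0.6900) = 0.7768
~A = 1 − 0.3100 = 0.6900
A & ~A = a·b on (0.3100, 0.6900) = 0.2139
(B | ~A) & (A & ~A) = a·b on (0.7768, 0.2139) = 0.1662
~C = 1 − 0.5000 = 0.5000
A & ~C = a·b on (0.3100, 0.5000) = 0.1550
((B | ~A) & (A & ~A)) | (A & ~C) = a + b − a·b on (0.1662, 0.1550) = 0.2954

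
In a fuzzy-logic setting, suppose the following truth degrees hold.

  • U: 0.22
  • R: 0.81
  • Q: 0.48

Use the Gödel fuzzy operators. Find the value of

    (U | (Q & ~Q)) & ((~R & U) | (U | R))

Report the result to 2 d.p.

~Q = 1 − 0.48 = 0.52
Q & ~Q = min(a, b) on (0.48, 0.52) = 0.48
U | (Q & ~Q) = max(a, b) on (0.22, 0.48) = 0.48
~R = 1 − 0.81 = 0.19
~R & U = min(a, b) on (0.19, 0.22) = 0.19
U | R = max(a, b) on (0.22, 0.81) = 0.81
(~R & U) | (U | R) = max(a, b) on (0.19, 0.81) = 0.81
(U | (Q & ~Q)) & ((~R & U) | (U | R)) = min(a, b) on (0.48, 0.81) = 0.48

0.48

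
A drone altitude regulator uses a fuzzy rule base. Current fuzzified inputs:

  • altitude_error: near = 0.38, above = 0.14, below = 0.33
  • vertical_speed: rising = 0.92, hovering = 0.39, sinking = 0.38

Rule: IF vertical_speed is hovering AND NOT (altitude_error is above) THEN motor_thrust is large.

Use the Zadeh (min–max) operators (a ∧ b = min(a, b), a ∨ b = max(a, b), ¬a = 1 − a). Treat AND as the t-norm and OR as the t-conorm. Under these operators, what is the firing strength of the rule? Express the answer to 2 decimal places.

0.39

firing strength: hovering=0.39, ¬above=1−0.14=0.86; AND[min(a, b)] → w = 0.39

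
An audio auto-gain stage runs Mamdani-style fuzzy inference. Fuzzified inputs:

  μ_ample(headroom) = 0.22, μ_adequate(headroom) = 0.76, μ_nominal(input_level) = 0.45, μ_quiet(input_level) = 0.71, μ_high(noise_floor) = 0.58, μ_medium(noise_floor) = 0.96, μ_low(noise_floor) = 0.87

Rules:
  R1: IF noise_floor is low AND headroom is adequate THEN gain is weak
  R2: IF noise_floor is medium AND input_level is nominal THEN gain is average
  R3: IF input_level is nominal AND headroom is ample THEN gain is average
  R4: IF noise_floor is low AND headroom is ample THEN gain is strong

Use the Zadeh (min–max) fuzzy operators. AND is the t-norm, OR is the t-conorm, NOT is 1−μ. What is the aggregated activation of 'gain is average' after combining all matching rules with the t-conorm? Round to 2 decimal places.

0.45

R1: low=0.87, adequate=0.76; AND[min(a, b)] → w = 0.76
R2: medium=0.96, nominal=0.45; AND[min(a, b)] → w = 0.45
R3: nominal=0.45, ample=0.22; AND[min(a, b)] → w = 0.22
R4: low=0.87, ample=0.22; AND[min(a, b)] → w = 0.22
Rules with consequent 'average': {R2, R3} → strengths 0.45, 0.22
Aggregate via t-conorm [max(a, b)]: 0.45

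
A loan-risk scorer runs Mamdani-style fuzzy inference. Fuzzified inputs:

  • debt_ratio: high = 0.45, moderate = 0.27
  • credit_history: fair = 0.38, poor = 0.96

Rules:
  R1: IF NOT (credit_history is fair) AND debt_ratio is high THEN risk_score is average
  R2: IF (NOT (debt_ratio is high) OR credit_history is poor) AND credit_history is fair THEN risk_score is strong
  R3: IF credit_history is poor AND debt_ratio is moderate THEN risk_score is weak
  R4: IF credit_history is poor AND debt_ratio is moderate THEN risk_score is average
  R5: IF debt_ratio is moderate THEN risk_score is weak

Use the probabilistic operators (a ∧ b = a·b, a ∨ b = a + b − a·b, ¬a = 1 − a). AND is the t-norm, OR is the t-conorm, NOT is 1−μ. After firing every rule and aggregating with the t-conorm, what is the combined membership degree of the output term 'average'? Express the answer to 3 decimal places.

0.466

R1: ¬fair=1−0.38=0.62, high=0.45; AND[a·b] → w = 0.2790
R2: (¬high=1−0.45=0.55 OR poor=0.96) = 0.9820; AND[a·b] with fair=0.38 → w = 0.3732
R3: poor=0.96, moderate=0.27; AND[a·b] → w = 0.2592
R4: poor=0.96, moderate=0.27; AND[a·b] → w = 0.2592
R5: moderate=0.27 → w = 0.2700
Rules with consequent 'average': {R1, R4} → strengths 0.2790, 0.2592
Aggregate via t-conorm [a + b − a·b]: 0.4659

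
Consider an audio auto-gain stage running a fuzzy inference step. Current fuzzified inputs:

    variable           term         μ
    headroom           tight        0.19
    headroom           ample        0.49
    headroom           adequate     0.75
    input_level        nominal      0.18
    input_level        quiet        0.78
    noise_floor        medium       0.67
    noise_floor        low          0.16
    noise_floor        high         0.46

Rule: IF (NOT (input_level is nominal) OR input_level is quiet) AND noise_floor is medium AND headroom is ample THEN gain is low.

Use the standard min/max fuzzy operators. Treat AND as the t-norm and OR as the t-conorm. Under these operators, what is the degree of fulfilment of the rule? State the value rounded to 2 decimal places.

firing strength: (¬nominal=1−0.18=0.82 OR quiet=0.78) = 0.82; AND[min(a, b)] with medium=0.67, ample=0.49 → w = 0.49

0.49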